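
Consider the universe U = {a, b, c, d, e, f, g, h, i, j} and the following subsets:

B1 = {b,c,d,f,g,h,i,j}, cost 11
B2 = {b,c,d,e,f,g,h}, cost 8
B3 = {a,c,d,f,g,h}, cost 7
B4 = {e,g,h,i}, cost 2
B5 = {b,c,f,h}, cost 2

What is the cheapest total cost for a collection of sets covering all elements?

20

B1, B3, B4 cover every element at cost 11 + 7 + 2 = 20.
Any cover uses at least 3 sets; among all covering selections none totals below 20.
Greedy by coverage-per-cost would pick B4, B5, B3, B1 for 22 — worse than the optimum 20.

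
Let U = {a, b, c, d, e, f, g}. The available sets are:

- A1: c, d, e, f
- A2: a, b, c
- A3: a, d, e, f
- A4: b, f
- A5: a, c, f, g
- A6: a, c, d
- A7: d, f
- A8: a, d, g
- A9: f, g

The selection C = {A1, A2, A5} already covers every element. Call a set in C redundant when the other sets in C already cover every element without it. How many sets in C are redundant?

0

Drop A1: d, e uncovered — not redundant.
Drop A2: b uncovered — not redundant.
Drop A5: g uncovered — not redundant.
None of the sets in C is redundant.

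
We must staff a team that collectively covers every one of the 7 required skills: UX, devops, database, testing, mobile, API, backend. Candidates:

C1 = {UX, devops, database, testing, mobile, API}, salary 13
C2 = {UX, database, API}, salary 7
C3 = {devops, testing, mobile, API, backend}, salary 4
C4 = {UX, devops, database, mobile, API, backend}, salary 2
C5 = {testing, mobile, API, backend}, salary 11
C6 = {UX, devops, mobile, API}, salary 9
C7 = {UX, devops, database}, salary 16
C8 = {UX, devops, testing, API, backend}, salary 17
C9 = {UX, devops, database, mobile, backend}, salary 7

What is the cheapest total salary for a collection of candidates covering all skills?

6

C3, C4 cover every skill at salary 4 + 2 = 6.
Any cover uses at least 2 candidates; among all covering selections none totals below 6.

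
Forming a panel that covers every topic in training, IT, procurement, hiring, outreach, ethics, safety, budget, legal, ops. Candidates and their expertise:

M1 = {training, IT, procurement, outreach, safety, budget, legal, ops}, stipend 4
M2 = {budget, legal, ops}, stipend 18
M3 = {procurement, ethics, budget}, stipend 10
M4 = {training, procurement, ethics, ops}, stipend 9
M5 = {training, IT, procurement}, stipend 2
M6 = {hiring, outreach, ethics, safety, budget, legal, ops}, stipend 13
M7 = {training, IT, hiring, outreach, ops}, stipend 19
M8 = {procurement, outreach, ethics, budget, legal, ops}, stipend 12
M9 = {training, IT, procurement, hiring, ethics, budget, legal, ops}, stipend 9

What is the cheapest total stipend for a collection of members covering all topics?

13

M1, M9 cover every topic at stipend 4 + 9 = 13.
Any cover uses at least 2 members; among all covering selections none totals below 13.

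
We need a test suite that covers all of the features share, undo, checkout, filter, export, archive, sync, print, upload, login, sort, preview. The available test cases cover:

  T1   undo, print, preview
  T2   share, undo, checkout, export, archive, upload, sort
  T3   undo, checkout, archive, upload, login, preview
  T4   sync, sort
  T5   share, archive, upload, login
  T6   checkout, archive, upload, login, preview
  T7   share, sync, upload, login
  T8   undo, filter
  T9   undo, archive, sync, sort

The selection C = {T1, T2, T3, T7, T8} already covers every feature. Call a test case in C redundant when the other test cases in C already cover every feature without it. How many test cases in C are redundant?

1

Drop T1: print uncovered — not redundant.
Drop T2: export, sort uncovered — not redundant.
Drop T3: the rest still cover every feature — redundant.
Drop T7: sync uncovered — not redundant.
Drop T8: filter uncovered — not redundant.
1 redundant: T3.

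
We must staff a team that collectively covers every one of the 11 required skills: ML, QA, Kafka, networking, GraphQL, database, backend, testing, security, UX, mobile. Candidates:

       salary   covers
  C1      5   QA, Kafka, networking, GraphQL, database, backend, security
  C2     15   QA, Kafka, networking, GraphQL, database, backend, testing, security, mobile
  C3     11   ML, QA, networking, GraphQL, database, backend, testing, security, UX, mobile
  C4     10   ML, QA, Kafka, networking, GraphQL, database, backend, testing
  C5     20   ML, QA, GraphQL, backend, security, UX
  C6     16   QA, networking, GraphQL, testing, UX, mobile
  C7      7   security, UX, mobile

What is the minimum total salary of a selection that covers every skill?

16

C1, C3 cover every skill at salary 5 + 11 = 16.
Any cover uses at least 2 candidates; among all covering selections none totals below 16.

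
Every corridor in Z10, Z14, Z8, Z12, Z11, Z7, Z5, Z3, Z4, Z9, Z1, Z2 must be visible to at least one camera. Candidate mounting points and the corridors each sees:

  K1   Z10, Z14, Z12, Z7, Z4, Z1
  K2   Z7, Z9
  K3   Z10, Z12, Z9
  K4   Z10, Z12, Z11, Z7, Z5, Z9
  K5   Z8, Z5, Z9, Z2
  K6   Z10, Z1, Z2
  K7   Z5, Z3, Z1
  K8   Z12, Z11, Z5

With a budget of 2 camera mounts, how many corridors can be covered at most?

Choosing K1, K5 covers {Z10, Z14, Z8, Z12, Z7, Z5, Z4, Z9, Z1, Z2} — 10 corridors.
No choice of 2 camera mounts does better; here Z11, Z3 are left uncovered.

10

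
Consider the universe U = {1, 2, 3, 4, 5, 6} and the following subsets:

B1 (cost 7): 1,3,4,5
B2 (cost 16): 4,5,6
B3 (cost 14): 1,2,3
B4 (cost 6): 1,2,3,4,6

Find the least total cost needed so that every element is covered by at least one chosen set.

B1, B4 cover every element at cost 7 + 6 = 13.
Any cover uses at least 2 sets; among all covering selections none totals below 13.

13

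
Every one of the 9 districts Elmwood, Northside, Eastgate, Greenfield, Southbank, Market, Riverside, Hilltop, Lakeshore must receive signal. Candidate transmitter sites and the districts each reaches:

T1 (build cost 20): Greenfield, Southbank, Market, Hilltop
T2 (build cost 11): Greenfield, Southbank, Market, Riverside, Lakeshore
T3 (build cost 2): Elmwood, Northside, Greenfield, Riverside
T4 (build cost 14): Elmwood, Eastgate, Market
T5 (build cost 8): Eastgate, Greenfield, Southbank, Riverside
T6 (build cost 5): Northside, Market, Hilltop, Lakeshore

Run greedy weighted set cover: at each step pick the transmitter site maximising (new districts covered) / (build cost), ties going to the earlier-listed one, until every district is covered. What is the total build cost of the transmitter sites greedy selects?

Pick 1: T3 adds 4 new (Elmwood, Northside, Greenfield, Riverside) at build cost 2 (ratio 4/2).
Pick 2: T6 adds 3 new (Market, Hilltop, Lakeshore) at build cost 5 (ratio 3/5).
Pick 3: T5 adds 2 new (Eastgate, Southbank) at build cost 8 (ratio 2/8).
Greedy total build cost: 2 + 5 + 8 = 15.

15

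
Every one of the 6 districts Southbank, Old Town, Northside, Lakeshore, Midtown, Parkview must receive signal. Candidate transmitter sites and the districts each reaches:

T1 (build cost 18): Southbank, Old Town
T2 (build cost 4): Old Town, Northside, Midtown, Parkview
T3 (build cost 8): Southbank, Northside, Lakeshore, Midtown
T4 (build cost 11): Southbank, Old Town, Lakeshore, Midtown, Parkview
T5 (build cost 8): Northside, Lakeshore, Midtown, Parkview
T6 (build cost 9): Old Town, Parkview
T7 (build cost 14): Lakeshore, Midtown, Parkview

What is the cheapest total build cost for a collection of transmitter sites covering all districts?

T2, T3 cover every district at build cost 4 + 8 = 12.
Any cover uses at least 2 transmitter sites; among all covering selections none totals below 12.

12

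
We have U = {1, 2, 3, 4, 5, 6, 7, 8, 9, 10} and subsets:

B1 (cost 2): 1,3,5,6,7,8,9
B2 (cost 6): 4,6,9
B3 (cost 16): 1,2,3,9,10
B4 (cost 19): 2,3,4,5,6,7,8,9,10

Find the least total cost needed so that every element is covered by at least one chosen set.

B1, B4 cover every element at cost 2 + 19 = 21.
Any cover uses at least 2 sets; among all covering selections none totals below 21.
Greedy by coverage-per-cost would pick B1, B2, B3 for 24 — worse than the optimum 21.

21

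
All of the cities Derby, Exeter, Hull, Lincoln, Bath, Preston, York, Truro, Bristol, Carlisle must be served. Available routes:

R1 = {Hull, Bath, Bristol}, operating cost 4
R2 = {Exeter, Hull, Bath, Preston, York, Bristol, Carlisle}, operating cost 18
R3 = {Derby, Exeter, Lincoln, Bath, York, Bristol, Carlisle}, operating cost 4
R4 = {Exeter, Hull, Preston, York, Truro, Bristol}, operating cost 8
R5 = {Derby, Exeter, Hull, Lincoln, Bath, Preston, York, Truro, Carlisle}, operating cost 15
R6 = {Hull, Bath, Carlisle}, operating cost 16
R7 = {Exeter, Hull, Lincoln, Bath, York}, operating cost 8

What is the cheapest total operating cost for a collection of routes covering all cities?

R3, R4 cover every city at operating cost 4 + 8 = 12.
Any cover uses at least 2 routes; among all covering selections none totals below 12.

12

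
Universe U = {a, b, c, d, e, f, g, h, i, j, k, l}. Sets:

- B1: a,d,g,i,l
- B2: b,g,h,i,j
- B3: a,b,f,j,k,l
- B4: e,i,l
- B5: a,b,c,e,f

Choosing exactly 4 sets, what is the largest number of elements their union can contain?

Choosing B1, B2, B3, B5 covers {a, b, c, d, e, f, g, h, i, j, k, l} — 12 elements.
That is all 12 elements.

12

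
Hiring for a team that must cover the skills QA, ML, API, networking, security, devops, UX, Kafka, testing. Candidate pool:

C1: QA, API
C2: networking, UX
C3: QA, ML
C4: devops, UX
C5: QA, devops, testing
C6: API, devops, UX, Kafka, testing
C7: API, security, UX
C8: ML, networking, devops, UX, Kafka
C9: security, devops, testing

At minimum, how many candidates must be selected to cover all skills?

C1, C8, C9 together cover {QA, ML, API, networking, security, devops, UX, Kafka, testing} — every skill.
No 2 of the 9 candidates cover everything (all 36 pairs fall short), so 3 is minimum.
Greedy (largest uncovered first) would take C6, C3, C2, C7 — 4 candidates — but 3 suffice.

3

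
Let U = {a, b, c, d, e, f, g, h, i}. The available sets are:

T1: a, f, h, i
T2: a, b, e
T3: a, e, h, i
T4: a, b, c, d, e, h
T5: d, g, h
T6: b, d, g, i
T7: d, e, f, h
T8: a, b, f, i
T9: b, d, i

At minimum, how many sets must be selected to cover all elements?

3

T1, T4, T5 together cover {a, b, c, d, e, f, g, h, i} — every element.
No 2 of the 9 sets cover everything (all 36 pairs fall short), so 3 is minimum.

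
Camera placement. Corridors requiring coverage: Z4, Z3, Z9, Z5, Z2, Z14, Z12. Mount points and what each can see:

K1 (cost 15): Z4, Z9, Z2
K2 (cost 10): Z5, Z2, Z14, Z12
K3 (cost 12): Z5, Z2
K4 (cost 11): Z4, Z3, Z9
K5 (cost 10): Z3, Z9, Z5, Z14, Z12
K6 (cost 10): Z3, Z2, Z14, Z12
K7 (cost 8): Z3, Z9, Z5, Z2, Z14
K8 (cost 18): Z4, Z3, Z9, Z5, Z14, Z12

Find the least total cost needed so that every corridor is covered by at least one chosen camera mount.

K2, K4 cover every corridor at cost 10 + 11 = 21.
Any cover uses at least 2 camera mounts; among all covering selections none totals below 21.

21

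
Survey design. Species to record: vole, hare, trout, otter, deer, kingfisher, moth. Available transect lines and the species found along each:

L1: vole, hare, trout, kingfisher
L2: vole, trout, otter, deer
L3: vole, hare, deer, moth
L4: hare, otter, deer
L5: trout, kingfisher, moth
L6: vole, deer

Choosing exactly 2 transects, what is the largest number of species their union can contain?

6

Choosing L1, L2 covers {vole, hare, trout, otter, deer, kingfisher} — 6 species.
No choice of 2 transects does better; here moth is left uncovered.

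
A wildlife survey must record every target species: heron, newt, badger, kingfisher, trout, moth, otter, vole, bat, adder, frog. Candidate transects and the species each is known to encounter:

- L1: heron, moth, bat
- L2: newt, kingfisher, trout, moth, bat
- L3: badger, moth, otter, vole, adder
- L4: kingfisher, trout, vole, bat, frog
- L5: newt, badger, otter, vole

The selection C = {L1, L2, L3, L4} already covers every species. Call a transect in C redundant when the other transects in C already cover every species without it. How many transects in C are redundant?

Drop L1: heron uncovered — not redundant.
Drop L2: newt uncovered — not redundant.
Drop L3: badger, otter, adder uncovered — not redundant.
Drop L4: frog uncovered — not redundant.
None of the transects in C is redundant.

0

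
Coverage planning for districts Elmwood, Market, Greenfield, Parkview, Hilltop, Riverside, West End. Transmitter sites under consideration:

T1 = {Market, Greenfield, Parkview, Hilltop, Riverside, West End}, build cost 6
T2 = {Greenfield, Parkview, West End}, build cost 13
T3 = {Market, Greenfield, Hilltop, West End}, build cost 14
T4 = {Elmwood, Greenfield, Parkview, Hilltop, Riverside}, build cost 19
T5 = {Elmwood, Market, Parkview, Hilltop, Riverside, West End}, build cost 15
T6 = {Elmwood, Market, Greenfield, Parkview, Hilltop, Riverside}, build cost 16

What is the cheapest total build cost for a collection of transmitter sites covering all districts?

T1, T5 cover every district at build cost 6 + 15 = 21.
Any cover uses at least 2 transmitter sites; among all covering selections none totals below 21.

21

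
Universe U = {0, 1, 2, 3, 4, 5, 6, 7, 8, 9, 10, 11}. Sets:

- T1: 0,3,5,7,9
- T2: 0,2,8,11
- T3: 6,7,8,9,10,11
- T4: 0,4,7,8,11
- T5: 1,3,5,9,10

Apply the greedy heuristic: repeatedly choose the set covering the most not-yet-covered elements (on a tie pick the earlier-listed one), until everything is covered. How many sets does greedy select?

Pick 1: T3 covers 6 new elements (6, 7, 8, 9, 10, 11).
Pick 2: T1 covers 3 new elements (0, 3, 5).
Pick 3: T2 covers 1 new elements (2).
Pick 4: T4 covers 1 new elements (4).
Pick 5: T5 covers 1 new elements (1).
Greedy uses 5 sets. (The true minimum is 4.)

5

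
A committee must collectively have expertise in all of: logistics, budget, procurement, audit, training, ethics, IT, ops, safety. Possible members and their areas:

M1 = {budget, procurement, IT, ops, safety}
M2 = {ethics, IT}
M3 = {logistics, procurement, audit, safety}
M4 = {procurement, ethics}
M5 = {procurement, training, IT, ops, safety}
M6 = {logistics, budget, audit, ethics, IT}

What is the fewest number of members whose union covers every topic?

2

M5, M6 together cover {logistics, budget, procurement, audit, training, ethics, IT, ops, safety} — every topic.
No single member contains all 9 topics, so 2 is optimal.
Greedy (largest uncovered first) would take M1, M6, M5 — 3 members — but 2 suffice.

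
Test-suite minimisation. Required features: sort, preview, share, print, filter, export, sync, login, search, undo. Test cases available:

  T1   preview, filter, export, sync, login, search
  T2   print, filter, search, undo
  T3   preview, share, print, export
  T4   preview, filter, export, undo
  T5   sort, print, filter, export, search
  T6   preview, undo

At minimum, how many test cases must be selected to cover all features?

4

T1, T2, T3, T5 together cover {sort, preview, share, print, filter, export, sync, login, search, undo} — every feature.
No 3 of the 6 test cases cover everything (all 20 triples fall short), so 4 is minimum.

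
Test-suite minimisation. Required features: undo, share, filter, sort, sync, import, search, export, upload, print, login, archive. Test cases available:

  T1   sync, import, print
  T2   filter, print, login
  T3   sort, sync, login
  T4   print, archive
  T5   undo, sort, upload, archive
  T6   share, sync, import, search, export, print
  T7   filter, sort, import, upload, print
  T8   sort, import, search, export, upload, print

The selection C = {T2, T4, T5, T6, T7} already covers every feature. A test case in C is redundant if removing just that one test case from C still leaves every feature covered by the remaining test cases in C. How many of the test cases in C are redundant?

Drop T2: login uncovered — not redundant.
Drop T4: the rest still cover every feature — redundant.
Drop T5: undo uncovered — not redundant.
Drop T6: share, sync, search, export uncovered — not redundant.
Drop T7: the rest still cover every feature — redundant.
2 redundant: T4, T7.

2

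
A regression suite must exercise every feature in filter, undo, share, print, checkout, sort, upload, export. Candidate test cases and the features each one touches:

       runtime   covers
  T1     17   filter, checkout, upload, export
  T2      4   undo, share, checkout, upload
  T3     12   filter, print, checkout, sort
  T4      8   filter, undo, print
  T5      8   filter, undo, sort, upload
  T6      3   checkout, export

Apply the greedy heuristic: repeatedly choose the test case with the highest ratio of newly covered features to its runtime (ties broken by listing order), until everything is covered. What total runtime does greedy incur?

19

Pick 1: T2 adds 4 new (undo, share, checkout, upload) at runtime 4 (ratio 4/4).
Pick 2: T6 adds 1 new (export) at runtime 3 (ratio 1/3).
Pick 3: T3 adds 3 new (filter, print, sort) at runtime 12 (ratio 3/12).
Greedy total runtime: 4 + 3 + 12 = 19.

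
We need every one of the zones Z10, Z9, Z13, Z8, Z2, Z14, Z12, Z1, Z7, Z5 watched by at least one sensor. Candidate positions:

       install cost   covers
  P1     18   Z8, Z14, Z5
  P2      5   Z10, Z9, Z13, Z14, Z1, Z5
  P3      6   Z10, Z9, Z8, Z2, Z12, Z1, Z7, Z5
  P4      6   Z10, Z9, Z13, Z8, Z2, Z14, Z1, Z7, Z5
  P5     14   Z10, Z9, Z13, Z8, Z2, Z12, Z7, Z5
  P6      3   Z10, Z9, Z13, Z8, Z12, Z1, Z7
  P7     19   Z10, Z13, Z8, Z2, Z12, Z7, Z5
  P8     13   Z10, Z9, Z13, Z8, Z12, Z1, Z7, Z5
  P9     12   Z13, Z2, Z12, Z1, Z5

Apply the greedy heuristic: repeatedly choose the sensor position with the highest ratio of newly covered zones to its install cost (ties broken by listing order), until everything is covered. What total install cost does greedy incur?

Pick 1: P6 adds 7 new (Z10, Z9, Z13, Z8, Z12, Z1, Z7) at install cost 3 (ratio 7/3).
Pick 2: P4 adds 3 new (Z2, Z14, Z5) at install cost 6 (ratio 3/6).
Greedy total install cost: 3 + 6 = 9.

9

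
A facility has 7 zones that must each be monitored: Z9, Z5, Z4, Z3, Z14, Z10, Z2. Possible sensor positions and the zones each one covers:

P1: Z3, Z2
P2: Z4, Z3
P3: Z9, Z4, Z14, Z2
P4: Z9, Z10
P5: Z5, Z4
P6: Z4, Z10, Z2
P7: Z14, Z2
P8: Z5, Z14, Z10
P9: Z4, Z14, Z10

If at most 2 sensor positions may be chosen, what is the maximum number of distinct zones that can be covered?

6

Choosing P3, P8 covers {Z9, Z5, Z4, Z14, Z10, Z2} — 6 zones.
No choice of 2 sensor positions does better; here Z3 is left uncovered.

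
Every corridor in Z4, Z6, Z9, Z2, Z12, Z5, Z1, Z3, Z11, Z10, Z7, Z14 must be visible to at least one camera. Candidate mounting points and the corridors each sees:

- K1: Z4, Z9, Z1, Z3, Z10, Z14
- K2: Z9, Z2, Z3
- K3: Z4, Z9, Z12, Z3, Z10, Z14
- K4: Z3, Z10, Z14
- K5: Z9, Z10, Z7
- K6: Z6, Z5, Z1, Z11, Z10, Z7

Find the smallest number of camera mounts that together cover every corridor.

K2, K3, K6 together cover {Z4, Z6, Z9, Z2, Z12, Z5, Z1, Z3, Z11, Z10, Z7, Z14} — every corridor.
No 2 of the 6 camera mounts cover everything (all 15 pairs fall short), so 3 is minimum.

3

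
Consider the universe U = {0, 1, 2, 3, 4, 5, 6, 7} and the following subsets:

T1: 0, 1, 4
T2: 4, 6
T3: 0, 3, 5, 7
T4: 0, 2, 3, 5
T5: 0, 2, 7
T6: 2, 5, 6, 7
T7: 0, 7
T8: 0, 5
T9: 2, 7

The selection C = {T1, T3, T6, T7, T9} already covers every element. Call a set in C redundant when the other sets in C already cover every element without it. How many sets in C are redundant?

2

Drop T1: 1, 4 uncovered — not redundant.
Drop T3: 3 uncovered — not redundant.
Drop T6: 6 uncovered — not redundant.
Drop T7: the rest still cover every element — redundant.
Drop T9: the rest still cover every element — redundant.
2 redundant: T7, T9.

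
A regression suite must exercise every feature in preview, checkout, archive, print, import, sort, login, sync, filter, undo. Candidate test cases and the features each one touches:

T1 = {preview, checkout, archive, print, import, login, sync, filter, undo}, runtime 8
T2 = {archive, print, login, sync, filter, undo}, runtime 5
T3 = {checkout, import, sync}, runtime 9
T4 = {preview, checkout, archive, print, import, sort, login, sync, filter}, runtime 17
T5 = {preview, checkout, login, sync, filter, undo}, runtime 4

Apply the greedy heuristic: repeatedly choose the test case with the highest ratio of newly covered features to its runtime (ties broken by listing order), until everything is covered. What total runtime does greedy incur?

Pick 1: T5 adds 6 new (preview, checkout, login, sync, filter, undo) at runtime 4 (ratio 6/4).
Pick 2: T2 adds 2 new (archive, print) at runtime 5 (ratio 2/5).
Pick 3: T1 adds 1 new (import) at runtime 8 (ratio 1/8).
Pick 4: T4 adds 1 new (sort) at runtime 17 (ratio 1/17).
Greedy total runtime: 4 + 5 + 8 + 17 = 34. (The true optimum is 21, so greedy overshoots here.)

34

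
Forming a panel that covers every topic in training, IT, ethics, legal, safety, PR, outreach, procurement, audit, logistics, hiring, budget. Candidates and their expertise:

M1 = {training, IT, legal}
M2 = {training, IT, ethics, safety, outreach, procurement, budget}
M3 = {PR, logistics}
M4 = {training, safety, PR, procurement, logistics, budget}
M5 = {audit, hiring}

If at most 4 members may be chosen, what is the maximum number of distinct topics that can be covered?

12

Choosing M1, M2, M3, M5 covers {training, IT, ethics, legal, safety, PR, outreach, procurement, audit, logistics, hiring, budget} — 12 topics.
That is all 12 topics.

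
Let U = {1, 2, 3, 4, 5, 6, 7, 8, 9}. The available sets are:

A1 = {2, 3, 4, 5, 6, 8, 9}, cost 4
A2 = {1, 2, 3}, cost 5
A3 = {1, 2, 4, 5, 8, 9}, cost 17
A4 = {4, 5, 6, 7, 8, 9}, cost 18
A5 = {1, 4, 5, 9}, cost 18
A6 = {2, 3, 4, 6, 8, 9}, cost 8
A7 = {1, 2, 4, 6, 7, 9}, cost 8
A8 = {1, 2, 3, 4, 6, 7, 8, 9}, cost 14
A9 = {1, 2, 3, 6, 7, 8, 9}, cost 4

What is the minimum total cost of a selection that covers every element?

A1, A9 cover every element at cost 4 + 4 = 8.
Any cover uses at least 2 sets; among all covering selections none totals below 8.

8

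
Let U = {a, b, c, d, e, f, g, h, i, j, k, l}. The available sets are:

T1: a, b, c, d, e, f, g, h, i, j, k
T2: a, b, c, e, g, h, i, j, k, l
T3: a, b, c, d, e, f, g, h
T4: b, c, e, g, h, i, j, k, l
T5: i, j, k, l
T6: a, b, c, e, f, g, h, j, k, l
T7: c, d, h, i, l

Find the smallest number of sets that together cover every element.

2

T1, T2 together cover {a, b, c, d, e, f, g, h, i, j, k, l} — every element.
No single set contains all 12 elements, so 2 is optimal.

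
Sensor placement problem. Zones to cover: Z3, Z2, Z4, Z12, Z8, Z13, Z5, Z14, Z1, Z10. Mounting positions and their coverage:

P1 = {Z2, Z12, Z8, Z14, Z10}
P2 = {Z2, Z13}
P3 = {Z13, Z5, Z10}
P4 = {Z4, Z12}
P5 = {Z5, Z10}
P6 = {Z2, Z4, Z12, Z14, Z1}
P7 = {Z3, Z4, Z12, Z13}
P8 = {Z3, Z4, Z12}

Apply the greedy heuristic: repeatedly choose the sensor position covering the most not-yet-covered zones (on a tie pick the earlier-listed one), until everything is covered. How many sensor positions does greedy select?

Pick 1: P1 covers 5 new zones (Z2, Z12, Z8, Z14, Z10).
Pick 2: P7 covers 3 new zones (Z3, Z4, Z13).
Pick 3: P3 covers 1 new zones (Z5).
Pick 4: P6 covers 1 new zones (Z1).
Greedy uses 4 sensor positions.

4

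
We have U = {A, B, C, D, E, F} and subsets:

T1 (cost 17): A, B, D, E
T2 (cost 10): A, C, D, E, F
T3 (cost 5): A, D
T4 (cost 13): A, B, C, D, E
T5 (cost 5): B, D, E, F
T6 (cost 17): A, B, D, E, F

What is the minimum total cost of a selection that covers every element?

T2, T5 cover every element at cost 10 + 5 = 15.
Any cover uses at least 2 sets; among all covering selections none totals below 15.

15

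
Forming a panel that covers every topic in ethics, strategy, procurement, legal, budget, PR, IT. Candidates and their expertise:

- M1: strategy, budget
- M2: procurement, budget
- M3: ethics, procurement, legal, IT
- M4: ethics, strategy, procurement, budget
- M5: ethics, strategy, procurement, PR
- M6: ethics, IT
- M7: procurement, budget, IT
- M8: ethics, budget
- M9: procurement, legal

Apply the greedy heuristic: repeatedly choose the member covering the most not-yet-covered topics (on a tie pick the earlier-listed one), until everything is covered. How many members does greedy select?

Pick 1: M3 covers 4 new topics (ethics, procurement, legal, IT).
Pick 2: M1 covers 2 new topics (strategy, budget).
Pick 3: M5 covers 1 new topics (PR).
Greedy uses 3 members.

3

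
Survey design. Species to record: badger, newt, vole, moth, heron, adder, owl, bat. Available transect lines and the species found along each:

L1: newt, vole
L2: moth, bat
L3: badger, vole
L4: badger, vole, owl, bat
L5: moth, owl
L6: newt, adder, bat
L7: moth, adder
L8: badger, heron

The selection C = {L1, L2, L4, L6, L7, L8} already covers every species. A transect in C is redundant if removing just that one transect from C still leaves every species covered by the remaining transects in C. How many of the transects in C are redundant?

4

Drop L1: the rest still cover every species — redundant.
Drop L2: the rest still cover every species — redundant.
Drop L4: owl uncovered — not redundant.
Drop L6: the rest still cover every species — redundant.
Drop L7: the rest still cover every species — redundant.
Drop L8: heron uncovered — not redundant.
4 redundant: L1, L2, L6, L7.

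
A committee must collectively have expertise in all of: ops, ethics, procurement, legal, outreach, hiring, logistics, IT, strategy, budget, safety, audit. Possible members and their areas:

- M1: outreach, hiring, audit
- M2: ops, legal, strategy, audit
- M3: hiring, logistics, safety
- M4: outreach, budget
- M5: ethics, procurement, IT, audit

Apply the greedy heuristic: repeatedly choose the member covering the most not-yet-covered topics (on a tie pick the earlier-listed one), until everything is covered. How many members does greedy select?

4

Pick 1: M2 covers 4 new topics (ops, legal, strategy, audit).
Pick 2: M3 covers 3 new topics (hiring, logistics, safety).
Pick 3: M5 covers 3 new topics (ethics, procurement, IT).
Pick 4: M4 covers 2 new topics (outreach, budget).
Greedy uses 4 members.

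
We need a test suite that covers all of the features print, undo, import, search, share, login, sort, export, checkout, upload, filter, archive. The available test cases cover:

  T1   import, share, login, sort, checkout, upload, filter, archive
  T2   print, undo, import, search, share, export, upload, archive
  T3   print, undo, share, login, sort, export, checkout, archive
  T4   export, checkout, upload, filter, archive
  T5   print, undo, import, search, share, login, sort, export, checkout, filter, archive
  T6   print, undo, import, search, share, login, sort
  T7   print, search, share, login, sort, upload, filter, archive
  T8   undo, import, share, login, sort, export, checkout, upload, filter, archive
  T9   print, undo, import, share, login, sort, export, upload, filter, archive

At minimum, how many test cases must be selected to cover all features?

T1, T2 together cover {print, undo, import, search, share, login, sort, export, checkout, upload, filter, archive} — every feature.
No single test case contains all 12 features, so 2 is optimal.

2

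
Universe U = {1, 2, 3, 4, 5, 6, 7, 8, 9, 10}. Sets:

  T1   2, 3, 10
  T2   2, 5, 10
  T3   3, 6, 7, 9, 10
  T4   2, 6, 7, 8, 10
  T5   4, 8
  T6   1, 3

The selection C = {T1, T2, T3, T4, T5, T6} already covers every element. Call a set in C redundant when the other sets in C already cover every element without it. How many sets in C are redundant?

2

Drop T1: the rest still cover every element — redundant.
Drop T2: 5 uncovered — not redundant.
Drop T3: 9 uncovered — not redundant.
Drop T4: the rest still cover every element — redundant.
Drop T5: 4 uncovered — not redundant.
Drop T6: 1 uncovered — not redundant.
2 redundant: T1, T4.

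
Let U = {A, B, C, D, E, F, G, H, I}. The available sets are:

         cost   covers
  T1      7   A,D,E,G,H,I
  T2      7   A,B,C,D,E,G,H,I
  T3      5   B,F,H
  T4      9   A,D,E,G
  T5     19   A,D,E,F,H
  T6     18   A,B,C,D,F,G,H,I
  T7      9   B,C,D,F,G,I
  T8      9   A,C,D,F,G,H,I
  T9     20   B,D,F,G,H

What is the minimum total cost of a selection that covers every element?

12

T2, T3 cover every element at cost 7 + 5 = 12.
Any cover uses at least 2 sets; among all covering selections none totals below 12.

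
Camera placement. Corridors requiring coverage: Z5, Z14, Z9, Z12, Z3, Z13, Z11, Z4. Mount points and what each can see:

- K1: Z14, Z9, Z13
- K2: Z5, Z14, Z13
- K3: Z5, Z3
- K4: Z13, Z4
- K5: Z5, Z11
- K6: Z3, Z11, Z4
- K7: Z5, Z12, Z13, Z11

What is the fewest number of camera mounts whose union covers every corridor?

K1, K6, K7 together cover {Z5, Z14, Z9, Z12, Z3, Z13, Z11, Z4} — every corridor.
No 2 of the 7 camera mounts cover everything (all 21 pairs fall short), so 3 is minimum.

3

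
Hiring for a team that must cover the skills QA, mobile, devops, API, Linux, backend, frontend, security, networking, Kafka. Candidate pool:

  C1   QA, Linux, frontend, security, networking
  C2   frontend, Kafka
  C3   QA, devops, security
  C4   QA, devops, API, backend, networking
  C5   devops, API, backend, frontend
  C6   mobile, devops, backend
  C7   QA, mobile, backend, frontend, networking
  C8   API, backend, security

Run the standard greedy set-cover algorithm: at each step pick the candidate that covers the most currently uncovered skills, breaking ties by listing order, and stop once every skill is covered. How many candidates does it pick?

4

Pick 1: C1 covers 5 new skills (QA, Linux, frontend, security, networking).
Pick 2: C4 covers 3 new skills (devops, API, backend).
Pick 3: C2 covers 1 new skills (Kafka).
Pick 4: C6 covers 1 new skills (mobile).
Greedy uses 4 candidates.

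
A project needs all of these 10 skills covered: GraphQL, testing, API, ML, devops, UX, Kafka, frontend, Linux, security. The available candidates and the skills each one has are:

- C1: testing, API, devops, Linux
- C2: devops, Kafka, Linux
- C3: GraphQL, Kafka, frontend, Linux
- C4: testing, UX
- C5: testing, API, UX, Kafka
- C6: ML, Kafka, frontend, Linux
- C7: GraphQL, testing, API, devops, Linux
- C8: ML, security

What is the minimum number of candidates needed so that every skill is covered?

4

C1, C3, C4, C8 together cover {GraphQL, testing, API, ML, devops, UX, Kafka, frontend, Linux, security} — every skill.
No 3 of the 8 candidates cover everything (all 56 triples fall short), so 4 is minimum.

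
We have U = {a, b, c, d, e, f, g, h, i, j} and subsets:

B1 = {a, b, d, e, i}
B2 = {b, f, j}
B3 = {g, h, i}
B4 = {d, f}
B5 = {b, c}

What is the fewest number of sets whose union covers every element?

B1, B2, B3, B5 together cover {a, b, c, d, e, f, g, h, i, j} — every element.
No 3 of the 5 sets cover everything (all 10 triples fall short), so 4 is minimum.

4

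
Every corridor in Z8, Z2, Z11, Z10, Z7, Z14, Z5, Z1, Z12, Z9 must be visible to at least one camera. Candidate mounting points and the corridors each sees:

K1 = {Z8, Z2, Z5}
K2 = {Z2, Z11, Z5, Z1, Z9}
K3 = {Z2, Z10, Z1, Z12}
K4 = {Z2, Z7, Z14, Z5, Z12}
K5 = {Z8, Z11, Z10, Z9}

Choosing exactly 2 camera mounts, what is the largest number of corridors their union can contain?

9

Choosing K4, K5 covers {Z8, Z2, Z11, Z10, Z7, Z14, Z5, Z12, Z9} — 9 corridors.
No choice of 2 camera mounts does better; here Z1 is left uncovered.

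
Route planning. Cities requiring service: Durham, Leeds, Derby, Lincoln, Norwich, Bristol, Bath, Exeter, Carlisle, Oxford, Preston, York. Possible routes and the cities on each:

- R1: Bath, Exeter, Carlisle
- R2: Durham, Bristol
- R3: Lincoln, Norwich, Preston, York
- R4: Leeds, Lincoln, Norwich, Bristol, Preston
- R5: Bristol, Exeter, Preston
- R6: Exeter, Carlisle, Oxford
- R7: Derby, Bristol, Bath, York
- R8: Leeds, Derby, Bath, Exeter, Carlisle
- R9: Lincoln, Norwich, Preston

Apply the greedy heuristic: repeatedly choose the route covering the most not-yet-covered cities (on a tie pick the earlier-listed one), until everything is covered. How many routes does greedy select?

Pick 1: R4 covers 5 new cities (Leeds, Lincoln, Norwich, Bristol, Preston).
Pick 2: R8 covers 4 new cities (Derby, Bath, Exeter, Carlisle).
Pick 3: R2 covers 1 new cities (Durham).
Pick 4: R3 covers 1 new cities (York).
Pick 5: R6 covers 1 new cities (Oxford).
Greedy uses 5 routes. (The true minimum is 4.)

5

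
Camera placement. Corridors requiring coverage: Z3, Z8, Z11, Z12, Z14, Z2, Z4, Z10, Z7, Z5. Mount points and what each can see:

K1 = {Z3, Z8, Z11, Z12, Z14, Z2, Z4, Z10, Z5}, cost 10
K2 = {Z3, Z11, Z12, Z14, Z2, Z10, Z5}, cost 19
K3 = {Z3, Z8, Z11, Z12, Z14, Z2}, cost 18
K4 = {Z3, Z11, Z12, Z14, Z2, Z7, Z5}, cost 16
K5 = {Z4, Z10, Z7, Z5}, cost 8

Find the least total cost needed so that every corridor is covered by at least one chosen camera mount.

18

K1, K5 cover every corridor at cost 10 + 8 = 18.
Any cover uses at least 2 camera mounts; among all covering selections none totals below 18.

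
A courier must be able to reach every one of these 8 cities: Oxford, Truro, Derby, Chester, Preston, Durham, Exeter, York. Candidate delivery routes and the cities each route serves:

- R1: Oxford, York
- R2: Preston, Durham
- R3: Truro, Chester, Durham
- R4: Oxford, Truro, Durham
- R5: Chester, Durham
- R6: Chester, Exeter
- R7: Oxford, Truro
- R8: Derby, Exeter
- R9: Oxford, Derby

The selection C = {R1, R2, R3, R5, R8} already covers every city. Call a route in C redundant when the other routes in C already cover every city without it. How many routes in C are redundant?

1

Drop R1: Oxford, York uncovered — not redundant.
Drop R2: Preston uncovered — not redundant.
Drop R3: Truro uncovered — not redundant.
Drop R5: the rest still cover every city — redundant.
Drop R8: Derby, Exeter uncovered — not redundant.
1 redundant: R5.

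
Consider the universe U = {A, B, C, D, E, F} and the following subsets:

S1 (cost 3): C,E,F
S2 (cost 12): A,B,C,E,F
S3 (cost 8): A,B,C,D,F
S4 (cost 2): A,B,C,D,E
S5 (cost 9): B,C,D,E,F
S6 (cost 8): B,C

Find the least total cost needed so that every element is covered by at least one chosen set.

S1, S4 cover every element at cost 3 + 2 = 5.
Any cover uses at least 2 sets; among all covering selections none totals below 5.

5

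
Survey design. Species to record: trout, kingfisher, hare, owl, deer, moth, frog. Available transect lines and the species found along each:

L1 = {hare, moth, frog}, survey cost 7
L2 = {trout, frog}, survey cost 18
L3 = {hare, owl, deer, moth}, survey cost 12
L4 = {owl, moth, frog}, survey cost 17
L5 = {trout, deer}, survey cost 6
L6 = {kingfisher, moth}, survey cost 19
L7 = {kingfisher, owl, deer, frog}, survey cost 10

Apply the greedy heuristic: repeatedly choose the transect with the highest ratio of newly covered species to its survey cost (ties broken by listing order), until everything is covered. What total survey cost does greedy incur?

23

Pick 1: L1 adds 3 new (hare, moth, frog) at survey cost 7 (ratio 3/7).
Pick 2: L5 adds 2 new (trout, deer) at survey cost 6 (ratio 2/6).
Pick 3: L7 adds 2 new (kingfisher, owl) at survey cost 10 (ratio 2/10).
Greedy total survey cost: 7 + 6 + 10 = 23.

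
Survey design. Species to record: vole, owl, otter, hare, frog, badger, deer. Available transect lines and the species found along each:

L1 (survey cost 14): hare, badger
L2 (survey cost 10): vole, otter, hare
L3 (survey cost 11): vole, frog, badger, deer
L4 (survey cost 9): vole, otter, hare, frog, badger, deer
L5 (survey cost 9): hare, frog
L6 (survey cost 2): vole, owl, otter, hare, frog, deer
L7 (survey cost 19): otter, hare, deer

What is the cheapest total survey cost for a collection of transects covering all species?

L4, L6 cover every species at survey cost 9 + 2 = 11.
Any cover uses at least 2 transects; among all covering selections none totals below 11.

11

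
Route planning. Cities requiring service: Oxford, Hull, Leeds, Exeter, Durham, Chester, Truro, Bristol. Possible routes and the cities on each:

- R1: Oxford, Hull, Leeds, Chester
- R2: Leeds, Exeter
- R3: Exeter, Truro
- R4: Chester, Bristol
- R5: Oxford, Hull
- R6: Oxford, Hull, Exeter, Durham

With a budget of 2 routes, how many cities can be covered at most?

Choosing R1, R3 covers {Oxford, Hull, Leeds, Exeter, Chester, Truro} — 6 cities.
No choice of 2 routes does better; here Durham, Bristol are left uncovered.

6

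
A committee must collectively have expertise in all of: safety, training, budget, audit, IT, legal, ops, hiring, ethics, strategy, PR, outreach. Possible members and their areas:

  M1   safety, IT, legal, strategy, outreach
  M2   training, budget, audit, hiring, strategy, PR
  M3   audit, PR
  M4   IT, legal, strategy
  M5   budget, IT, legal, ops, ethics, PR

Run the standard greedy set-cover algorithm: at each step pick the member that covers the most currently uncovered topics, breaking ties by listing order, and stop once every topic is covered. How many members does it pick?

3

Pick 1: M2 covers 6 new topics (training, budget, audit, hiring, strategy, PR).
Pick 2: M1 covers 4 new topics (safety, IT, legal, outreach).
Pick 3: M5 covers 2 new topics (ops, ethics).
Greedy uses 3 members.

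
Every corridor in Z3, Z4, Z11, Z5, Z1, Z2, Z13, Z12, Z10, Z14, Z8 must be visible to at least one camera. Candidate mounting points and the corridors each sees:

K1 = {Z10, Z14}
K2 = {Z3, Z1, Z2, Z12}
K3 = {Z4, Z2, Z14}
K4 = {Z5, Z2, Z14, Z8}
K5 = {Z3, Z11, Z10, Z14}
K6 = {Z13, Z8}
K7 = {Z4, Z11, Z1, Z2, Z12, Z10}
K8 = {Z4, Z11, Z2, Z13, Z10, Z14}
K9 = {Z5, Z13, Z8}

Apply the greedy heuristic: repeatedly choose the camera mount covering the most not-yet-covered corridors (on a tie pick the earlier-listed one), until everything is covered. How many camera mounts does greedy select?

Pick 1: K7 covers 6 new corridors (Z4, Z11, Z1, Z2, Z12, Z10).
Pick 2: K4 covers 3 new corridors (Z5, Z14, Z8).
Pick 3: K2 covers 1 new corridors (Z3).
Pick 4: K6 covers 1 new corridors (Z13).
Greedy uses 4 camera mounts. (The true minimum is 3.)

4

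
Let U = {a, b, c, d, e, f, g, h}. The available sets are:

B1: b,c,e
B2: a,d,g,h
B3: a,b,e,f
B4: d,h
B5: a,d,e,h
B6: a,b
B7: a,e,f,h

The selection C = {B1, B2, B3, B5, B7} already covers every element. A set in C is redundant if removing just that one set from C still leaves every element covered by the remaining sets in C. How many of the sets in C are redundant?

3

Drop B1: c uncovered — not redundant.
Drop B2: g uncovered — not redundant.
Drop B3: the rest still cover every element — redundant.
Drop B5: the rest still cover every element — redundant.
Drop B7: the rest still cover every element — redundant.
3 redundant: B3, B5, B7.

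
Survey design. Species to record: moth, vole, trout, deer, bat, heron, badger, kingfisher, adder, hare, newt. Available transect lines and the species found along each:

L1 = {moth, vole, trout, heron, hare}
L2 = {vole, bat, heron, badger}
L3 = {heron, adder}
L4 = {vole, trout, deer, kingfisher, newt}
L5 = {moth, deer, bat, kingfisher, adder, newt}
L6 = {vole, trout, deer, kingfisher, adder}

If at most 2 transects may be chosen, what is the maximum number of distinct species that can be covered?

10

Choosing L1, L5 covers {moth, vole, trout, deer, bat, heron, kingfisher, adder, hare, newt} — 10 species.
No choice of 2 transects does better; here badger is left uncovered.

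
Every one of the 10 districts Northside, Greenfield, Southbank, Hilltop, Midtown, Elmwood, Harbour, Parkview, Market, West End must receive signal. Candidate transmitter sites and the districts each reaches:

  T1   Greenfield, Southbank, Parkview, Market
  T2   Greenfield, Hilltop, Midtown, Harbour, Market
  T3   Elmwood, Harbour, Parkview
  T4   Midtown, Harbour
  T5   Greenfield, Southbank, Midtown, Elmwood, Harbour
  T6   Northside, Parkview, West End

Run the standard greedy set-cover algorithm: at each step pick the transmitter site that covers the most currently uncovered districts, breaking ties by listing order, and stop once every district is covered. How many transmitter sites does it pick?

3

Pick 1: T2 covers 5 new districts (Greenfield, Hilltop, Midtown, Harbour, Market).
Pick 2: T6 covers 3 new districts (Northside, Parkview, West End).
Pick 3: T5 covers 2 new districts (Southbank, Elmwood).
Greedy uses 3 transmitter sites.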